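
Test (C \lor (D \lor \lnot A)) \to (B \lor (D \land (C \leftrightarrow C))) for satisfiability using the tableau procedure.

Initial set: {((C \lor (D \lor \lnot A)) \to (B \lor (D \land (C \leftrightarrow C))))}.
((C \lor (D \lor \lnot A)) \to (B \lor (D \land (C \leftrightarrow C)))): β-rule — branch into \lnot (C \lor (D \lor \lnot A))  //  (B \lor (D \land (C \leftrightarrow C))).
  branch 1 (add \lnot (C \lor (D \lor \lnot A))):
    \lnot (C \lor (D \lor \lnot A)): α-rule — add \lnot C, \lnot (D \lor \lnot A).
    \lnot (D \lor \lnot A): α-rule — add \lnot D, \lnot \lnot A.
    ○ open, literals {A=T, C=F, D=F}.
  branch 2 (add (B \lor (D \land (C \leftrightarrow C)))):
    (B \lor (D \land (C \leftrightarrow C))): β-rule — branch into B  //  (D \land (C \leftrightarrow C)).
      branch 2.1 (add B):
        ○ open, literals {B=T}.
      branch 2.2 (add (D \land (C \leftrightarrow C))):
        (D \land (C \leftrightarrow C)): α-rule — add D, (C \leftrightarrow C).
        (C \leftrightarrow C): β-rule — branch into C, C  //  \lnot C, \lnot C.
          branch 2.2.1 (add C, C):
            ○ open, literals {C=T, D=T}.
          branch 2.2.2 (add \lnot C, \lnot C):
            ○ open, literals {C=F, D=T}.
0 branches closed, 4 open.
An open branch gives a satisfying assignment: A=T, C=F, D=F.

Satisfiable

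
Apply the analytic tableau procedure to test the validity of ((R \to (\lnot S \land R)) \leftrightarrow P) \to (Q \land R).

Assume the negation and expand:
Initial set: {\lnot (((R \to (\lnot S \land R)) \leftrightarrow P) \to (Q \land R))}.
\lnot (((R \to (\lnot S \land R)) \leftrightarrow P) \to (Q \land R)): α-rule — add ((R \to (\lnot S \land R)) \leftrightarrow P), \lnot (Q \land R).
((R \to (\lnot S \land R)) \leftrightarrow P): β-rule — branch into (R \to (\lnot S \land R)), P  //  \lnot (R \to (\lnot S \land R)), \lnot P.
  branch 1 (add (R \to (\lnot S \land R)), P):
    \lnot (Q \land R): β-rule — branch into \lnot Q  //  \lnot R.
      branch 1.1 (add \lnot Q):
        (R \to (\lnot S \land R)): β-rule — branch into \lnot R  //  (\lnot S \land R).
          branch 1.1.1 (add \lnot R):
            ○ open, literals {P=T, Q=F, R=F}.
          branch 1.1.2 (add (\lnot S \land R)):
            (\lnot S \land R): α-rule — add \lnot S, R.
            ○ open, literals {P=T, Q=F, R=T, S=F}.
      branch 1.2 (add \lnot R):
        (R \to (\lnot S \land R)): β-rule — branch into \lnot R  //  (\lnot S \land R).
          branch 1.2.1 (add \lnot R):
            ○ open, literals {P=T, R=F}.
          branch 1.2.2 (add (\lnot S \land R)):
            (\lnot S \land R): α-rule — add \lnot S, R.
            × closes — contains both R and \lnot R.
  branch 2 (add \lnot (R \to (\lnot S \land R)), \lnot P):
    \lnot (R \to (\lnot S \land R)): α-rule — add R, \lnot (\lnot S \land R).
    \lnot (Q \land R): β-rule — branch into \lnot Q  //  \lnot R.
      branch 2.1 (add \lnot Q):
        \lnot (\lnot S \land R): β-rule — branch into \lnot \lnot S  //  \lnot R.
          branch 2.1.1 (add \lnot \lnot S):
            ○ open, literals {P=F, Q=F, R=T, S=T}.
          branch 2.1.2 (add \lnot R):
            × closes — contains both R and \lnot R.
      branch 2.2 (add \lnot R):
        × closes — contains both R and \lnot R.
3 branches closed, 4 open.
An open branch gives a countermodel: P=T, Q=F, R=F (unmentioned atoms arbitrary); under it the original formula is false.

Not valid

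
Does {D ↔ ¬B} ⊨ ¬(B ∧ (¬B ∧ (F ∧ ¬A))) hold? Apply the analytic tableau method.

Initial set: {T (D ↔ ¬B); F ¬(B ∧ (¬B ∧ (F ∧ ¬A)))}.
F ¬(B ∧ (¬B ∧ (F ∧ ¬A))): α-rule — add T B, T (¬B ∧ (F ∧ ¬A)).
T (¬B ∧ (F ∧ ¬A)): α-rule — add T ¬B, T (F ∧ ¬A).
× closes — contains both B and ¬B.
All 1 branch closes.
Every branch closed, so the premises entail the conclusion.

Yes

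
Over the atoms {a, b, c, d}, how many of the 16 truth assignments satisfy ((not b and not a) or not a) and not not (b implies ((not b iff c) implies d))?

Initial set: {(((not b and not a) or not a) and not not (b implies ((not b iff c) implies d)))}.
(((not b and not a) or not a) and not not (b implies ((not b iff c) implies d))): α-rule — add ((not b and not a) or not a), not not (b implies ((not b iff c) implies d)).
not not (b implies ((not b iff c) implies d)): drop double negation, giving (b implies ((not b iff c) implies d)).
((not b and not a) or not a): β-rule — branch into (not b and not a)  //  not a.
  branch 1 (add (not b and not a)):
    (not b and not a): α-rule — add not b, not a.
    (b implies ((not b iff c) implies d)): β-rule — branch into not b  //  ((not b iff c) implies d).
      branch 1.1 (add not b):
        ○ open, literals {a=false, b=false}.
      branch 1.2 (add ((not b iff c) implies d)):
        ((not b iff c) implies d): β-rule — branch into not (not b iff c)  //  d.
          branch 1.2.1 (add not (not b iff c)):
            not (not b iff c): β-rule — branch into not b, not c  //  not not b, c.
              branch 1.2.1.1 (add not b, not c):
                ○ open, literals {a=false, b=false, c=false}.
              branch 1.2.1.2 (add not not b, c):
                × closes — contains both b and not b.
          branch 1.2.2 (add d):
            ○ open, literals {a=false, b=false, d=true}.
  branch 2 (add not a):
    (b implies ((not b iff c) implies d)): β-rule — branch into not b  //  ((not b iff c) implies d).
      branch 2.1 (add not b):
        ○ open, literals {a=false, b=false}.
      branch 2.2 (add ((not b iff c) implies d)):
        ((not b iff c) implies d): β-rule — branch into not (not b iff c)  //  d.
          branch 2.2.1 (add not (not b iff c)):
            not (not b iff c): β-rule — branch into not b, not c  //  not not b, c.
              branch 2.2.1.1 (add not b, not c):
                ○ open, literals {a=false, b=false, c=false}.
              branch 2.2.1.2 (add not not b, c):
                ○ open, literals {a=false, b=true, c=true}.
          branch 2.2.2 (add d):
            ○ open, literals {a=false, d=true}.
1 branch closed, 7 open.
Each open branch fixes some atoms; the unmentioned ones are free. Counting distinct full assignments: branch {a=false, b=false} (c, d) contributes 4 new; branch {a=false, b=false, c=false} (d) contributes 0 new; branch {a=false, b=false, d=true} (c) contributes 0 new; branch {a=false, b=false} (c, d) contributes 0 new; branch {a=false, b=false, c=false} (d) contributes 0 new; branch {a=false, b=true, c=true} (d) contributes 2 new; branch {a=false, d=true} (b, c) contributes 1 new. Total: 7.

7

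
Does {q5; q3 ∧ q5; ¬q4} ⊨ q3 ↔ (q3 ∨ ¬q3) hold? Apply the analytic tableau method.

Yes

Initial set: {q5; (q3 ∧ q5); ¬q4; ¬(q3 ↔ (q3 ∨ ¬q3))}.
(q3 ∧ q5): α-rule — add q3, q5.
¬(q3 ↔ (q3 ∨ ¬q3)): β-rule — branch into q3, ¬(q3 ∨ ¬q3)  //  ¬q3, (q3 ∨ ¬q3).
  branch 1 (add q3, ¬(q3 ∨ ¬q3)):
    ¬(q3 ∨ ¬q3): α-rule — add ¬q3, ¬¬q3.
    × closes — contains both q3 and ¬q3.
  branch 2 (add ¬q3, (q3 ∨ ¬q3)):
    × closes — contains both q3 and ¬q3.
All 2 branches close.
Every branch closed, so the premises entail the conclusion.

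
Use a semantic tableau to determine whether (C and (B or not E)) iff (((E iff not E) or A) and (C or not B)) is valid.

Not valid

Assume the negation and expand:
Initial set: {not ((C and (B or not E)) iff (((E iff not E) or A) and (C or not B)))}.
not ((C and (B or not E)) iff (((E iff not E) or A) and (C or not B))): β-rule — branch into (C and (B or not E)), not (((E iff not E) or A) and (C or not B))  //  not (C and (B or not E)), (((E iff not E) or A) and (C or not B)).
  branch 1 (add (C and (B or not E)), not (((E iff not E) or A) and (C or not B))):
    (C and (B or not E)): α-rule — add C, (B or not E).
    not (((E iff not E) or A) and (C or not B)): β-rule — branch into not ((E iff not E) or A)  //  not (C or not B).
      branch 1.1 (add not ((E iff not E) or A)):
        not ((E iff not E) or A): α-rule — add not (E iff not E), not A.
        (B or not E): β-rule — branch into B  //  not E.
          branch 1.1.1 (add B):
            not (E iff not E): β-rule — branch into E, not not E  //  not E, not E.
              branch 1.1.1.1 (add E, not not E):
                ○ open, literals {A=false, B=true, C=true, E=true}.
              branch 1.1.1.2 (add not E, not E):
                ○ open, literals {A=false, B=true, C=true, E=false}.
          branch 1.1.2 (add not E):
            not (E iff not E): β-rule — branch into E, not not E  //  not E, not E.
              branch 1.1.2.1 (add E, not not E):
                × closes — contains both E and not E.
              branch 1.1.2.2 (add not E, not E):
                ○ open, literals {A=false, C=true, E=false}.
      branch 1.2 (add not (C or not B)):
        not (C or not B): α-rule — add not C, not not B.
        × closes — contains both C and not C.
  branch 2 (add not (C and (B or not E)), (((E iff not E) or A) and (C or not B))):
    (((E iff not E) or A) and (C or not B)): α-rule — add ((E iff not E) or A), (C or not B).
    not (C and (B or not E)): β-rule — branch into not C  //  not (B or not E).
      branch 2.1 (add not C):
        ((E iff not E) or A): β-rule — branch into (E iff not E)  //  A.
          branch 2.1.1 (add (E iff not E)):
            (C or not B): β-rule — branch into C  //  not B.
              branch 2.1.1.1 (add C):
                × closes — contains both C and not C.
              branch 2.1.1.2 (add not B):
                (E iff not E): β-rule — branch into E, not E  //  not E, not not E.
                  branch 2.1.1.2.1 (add E, not E):
                    × closes — contains both E and not E.
                  branch 2.1.1.2.2 (add not E, not not E):
                    × closes — contains both E and not E.
          branch 2.1.2 (add A):
            (C or not B): β-rule — branch into C  //  not B.
              branch 2.1.2.1 (add C):
                × closes — contains both C and not C.
              branch 2.1.2.2 (add not B):
                ○ open, literals {A=true, B=false, C=false}.
      branch 2.2 (add not (B or not E)):
        not (B or not E): α-rule — add not B, not not E.
        ((E iff not E) or A): β-rule — branch into (E iff not E)  //  A.
          branch 2.2.1 (add (E iff not E)):
            (C or not B): β-rule — branch into C  //  not B.
              branch 2.2.1.1 (add C):
                (E iff not E): β-rule — branch into E, not E  //  not E, not not E.
                  branch 2.2.1.1.1 (add E, not E):
                    × closes — contains both E and not E.
                  branch 2.2.1.1.2 (add not E, not not E):
                    × closes — contains both E and not E.
              branch 2.2.1.2 (add not B):
                (E iff not E): β-rule — branch into E, not E  //  not E, not not E.
                  branch 2.2.1.2.1 (add E, not E):
                    × closes — contains both E and not E.
                  branch 2.2.1.2.2 (add not E, not not E):
                    × closes — contains both E and not E.
          branch 2.2.2 (add A):
            (C or not B): β-rule — branch into C  //  not B.
              branch 2.2.2.1 (add C):
                ○ open, literals {A=true, B=false, C=true, E=true}.
              branch 2.2.2.2 (add not B):
                ○ open, literals {A=true, B=false, E=true}.
10 branches closed, 6 open.
An open branch gives a countermodel: A=false, B=true, C=true, E=true (unmentioned atoms arbitrary); under it the original formula is false.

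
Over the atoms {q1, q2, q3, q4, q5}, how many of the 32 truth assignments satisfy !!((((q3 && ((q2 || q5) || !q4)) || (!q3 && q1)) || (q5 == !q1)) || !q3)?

Initial set: {!!((((q3 && ((q2 || q5) || !q4)) || (!q3 && q1)) || (q5 == !q1)) || !q3)}.
!!((((q3 && ((q2 || q5) || !q4)) || (!q3 && q1)) || (q5 == !q1)) || !q3): drop double negation, giving ((((q3 && ((q2 || q5) || !q4)) || (!q3 && q1)) || (q5 == !q1)) || !q3).
((((q3 && ((q2 || q5) || !q4)) || (!q3 && q1)) || (q5 == !q1)) || !q3): β-rule — branch into (((q3 && ((q2 || q5) || !q4)) || (!q3 && q1)) || (q5 == !q1))  //  !q3.
  branch 1 (add (((q3 && ((q2 || q5) || !q4)) || (!q3 && q1)) || (q5 == !q1))):
    (((q3 && ((q2 || q5) || !q4)) || (!q3 && q1)) || (q5 == !q1)): β-rule — branch into ((q3 && ((q2 || q5) || !q4)) || (!q3 && q1))  //  (q5 == !q1).
      branch 1.1 (add ((q3 && ((q2 || q5) || !q4)) || (!q3 && q1))):
        ((q3 && ((q2 || q5) || !q4)) || (!q3 && q1)): β-rule — branch into (q3 && ((q2 || q5) || !q4))  //  (!q3 && q1).
          branch 1.1.1 (add (q3 && ((q2 || q5) || !q4))):
            (q3 && ((q2 || q5) || !q4)): α-rule — add q3, ((q2 || q5) || !q4).
            ((q2 || q5) || !q4): β-rule — branch into (q2 || q5)  //  !q4.
              branch 1.1.1.1 (add (q2 || q5)):
                (q2 || q5): β-rule — branch into q2  //  q5.
                  branch 1.1.1.1.1 (add q2):
                    ○ open, literals {q2=T, q3=T}.
                  branch 1.1.1.1.2 (add q5):
                    ○ open, literals {q3=T, q5=T}.
              branch 1.1.1.2 (add !q4):
                ○ open, literals {q3=T, q4=F}.
          branch 1.1.2 (add (!q3 && q1)):
            (!q3 && q1): α-rule — add !q3, q1.
            ○ open, literals {q1=T, q3=F}.
      branch 1.2 (add (q5 == !q1)):
        (q5 == !q1): β-rule — branch into q5, !q1  //  !q5, !!q1.
          branch 1.2.1 (add q5, !q1):
            ○ open, literals {q1=F, q5=T}.
          branch 1.2.2 (add !q5, !!q1):
            ○ open, literals {q1=T, q5=F}.
  branch 2 (add !q3):
    ○ open, literals {q3=F}.
0 branches closed, 7 open.
Each open branch fixes some atoms; the unmentioned ones are free. Counting distinct full assignments: branch {q2=T, q3=T} (q1, q4, q5) contributes 8 new; branch {q3=T, q5=T} (q1, q2, q4) contributes 4 new; branch {q3=T, q4=F} (q1, q2, q5) contributes 2 new; branch {q1=T, q3=F} (q2, q4, q5) contributes 8 new; branch {q1=F, q5=T} (q2, q3, q4) contributes 4 new; branch {q1=T, q5=F} (q2, q3, q4) contributes 1 new; branch {q3=F} (q1, q2, q4, q5) contributes 4 new. Total: 31.

31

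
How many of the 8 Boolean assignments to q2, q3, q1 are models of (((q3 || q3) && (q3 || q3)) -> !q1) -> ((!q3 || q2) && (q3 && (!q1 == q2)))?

3

Initial set: {((((q3 || q3) && (q3 || q3)) -> !q1) -> ((!q3 || q2) && (q3 && (!q1 == q2))))}.
((((q3 || q3) && (q3 || q3)) -> !q1) -> ((!q3 || q2) && (q3 && (!q1 == q2)))): β-rule — branch into !(((q3 || q3) && (q3 || q3)) -> !q1)  //  ((!q3 || q2) && (q3 && (!q1 == q2))).
  branch 1 (add !(((q3 || q3) && (q3 || q3)) -> !q1)):
    !(((q3 || q3) && (q3 || q3)) -> !q1): α-rule — add ((q3 || q3) && (q3 || q3)), !!q1.
    ((q3 || q3) && (q3 || q3)): α-rule — add (q3 || q3), (q3 || q3).
    (q3 || q3): β-rule — branch into q3  //  q3.
      branch 1.1 (add q3):
        (q3 || q3): β-rule — branch into q3  //  q3.
          branch 1.1.1 (add q3):
            ○ open, literals {q1=T, q3=T}.
          branch 1.1.2 (add q3):
            ○ open, literals {q1=T, q3=T}.
      branch 1.2 (add q3):
        (q3 || q3): β-rule — branch into q3  //  q3.
          branch 1.2.1 (add q3):
            ○ open, literals {q1=T, q3=T}.
          branch 1.2.2 (add q3):
            ○ open, literals {q1=T, q3=T}.
  branch 2 (add ((!q3 || q2) && (q3 && (!q1 == q2)))):
    ((!q3 || q2) && (q3 && (!q1 == q2))): α-rule — add (!q3 || q2), (q3 && (!q1 == q2)).
    (q3 && (!q1 == q2)): α-rule — add q3, (!q1 == q2).
    (!q3 || q2): β-rule — branch into !q3  //  q2.
      branch 2.1 (add !q3):
        × closes — contains both q3 and !q3.
      branch 2.2 (add q2):
        (!q1 == q2): β-rule — branch into !q1, q2  //  !!q1, !q2.
          branch 2.2.1 (add !q1, q2):
            ○ open, literals {q1=F, q2=T, q3=T}.
          branch 2.2.2 (add !!q1, !q2):
            × closes — contains both q2 and !q2.
2 branches closed, 5 open.
Each open branch fixes some atoms; the unmentioned ones are free. Counting distinct full assignments: branch {q1=T, q3=T} (q2) contributes 2 new; branch {q1=T, q3=T} (q2) contributes 0 new; branch {q1=T, q3=T} (q2) contributes 0 new; branch {q1=T, q3=T} (q2) contributes 0 new; branch {q1=F, q2=T, q3=T} (none free) contributes 1 new. Total: 3.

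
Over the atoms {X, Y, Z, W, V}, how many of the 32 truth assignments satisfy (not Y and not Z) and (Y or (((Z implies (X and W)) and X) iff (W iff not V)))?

Initial set: {((not Y and not Z) and (Y or (((Z implies (X and W)) and X) iff (W iff not V))))}.
((not Y and not Z) and (Y or (((Z implies (X and W)) and X) iff (W iff not V)))): α-rule — add (not Y and not Z), (Y or (((Z implies (X and W)) and X) iff (W iff not V))).
(not Y and not Z): α-rule — add not Y, not Z.
(Y or (((Z implies (X and W)) and X) iff (W iff not V))): β-rule — branch into Y  //  (((Z implies (X and W)) and X) iff (W iff not V)).
  branch 1 (add Y):
    × closes — contains both Y and not Y.
  branch 2 (add (((Z implies (X and W)) and X) iff (W iff not V))):
    (((Z implies (X and W)) and X) iff (W iff not V)): β-rule — branch into ((Z implies (X and W)) and X), (W iff not V)  //  not ((Z implies (X and W)) and X), not (W iff not V).
      branch 2.1 (add ((Z implies (X and W)) and X), (W iff not V)):
        ((Z implies (X and W)) and X): α-rule — add (Z implies (X and W)), X.
        (W iff not V): β-rule — branch into W, not V  //  not W, not not V.
          branch 2.1.1 (add W, not V):
            (Z implies (X and W)): β-rule — branch into not Z  //  (X and W).
              branch 2.1.1.1 (add not Z):
                ○ open, literals {V=F, W=T, X=T, Y=F, Z=F}.
              branch 2.1.1.2 (add (X and W)):
                (X and W): α-rule — add X, W.
                ○ open, literals {V=F, W=T, X=T, Y=F, Z=F}.
          branch 2.1.2 (add not W, not not V):
            (Z implies (X and W)): β-rule — branch into not Z  //  (X and W).
              branch 2.1.2.1 (add not Z):
                ○ open, literals {V=T, W=F, X=T, Y=F, Z=F}.
              branch 2.1.2.2 (add (X and W)):
                (X and W): α-rule — add X, W.
                × closes — contains both W and not W.
      branch 2.2 (add not ((Z implies (X and W)) and X), not (W iff not V)):
        not ((Z implies (X and W)) and X): β-rule — branch into not (Z implies (X and W))  //  not X.
          branch 2.2.1 (add not (Z implies (X and W))):
            not (Z implies (X and W)): α-rule — add Z, not (X and W).
            × closes — contains both Z and not Z.
          branch 2.2.2 (add not X):
            not (W iff not V): β-rule — branch into W, not not V  //  not W, not V.
              branch 2.2.2.1 (add W, not not V):
                ○ open, literals {V=T, W=T, X=F, Y=F, Z=F}.
              branch 2.2.2.2 (add not W, not V):
                ○ open, literals {V=F, W=F, X=F, Y=F, Z=F}.
3 branches closed, 5 open.
Each open branch fixes some atoms; the unmentioned ones are free. Counting distinct full assignments: branch {V=F, W=T, X=T, Y=F, Z=F} (none free) contributes 1 new; branch {V=F, W=T, X=T, Y=F, Z=F} (none free) contributes 0 new; branch {V=T, W=F, X=T, Y=F, Z=F} (none free) contributes 1 new; branch {V=T, W=T, X=F, Y=F, Z=F} (none free) contributes 1 new; branch {V=F, W=F, X=F, Y=F, Z=F} (none free) contributes 1 new. Total: 4.

4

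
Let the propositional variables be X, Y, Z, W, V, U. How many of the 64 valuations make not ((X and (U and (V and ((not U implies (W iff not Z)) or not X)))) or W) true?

Initial set: {not ((X and (U and (V and ((not U implies (W iff not Z)) or not X)))) or W)}.
not ((X and (U and (V and ((not U implies (W iff not Z)) or not X)))) or W): α-rule — add not (X and (U and (V and ((not U implies (W iff not Z)) or not X)))), not W.
not (X and (U and (V and ((not U implies (W iff not Z)) or not X)))): β-rule — branch into not X  //  not (U and (V and ((not U implies (W iff not Z)) or not X))).
  branch 1 (add not X):
    ○ open, literals {W=0, X=0}.
  branch 2 (add not (U and (V and ((not U implies (W iff not Z)) or not X)))):
    not (U and (V and ((not U implies (W iff not Z)) or not X))): β-rule — branch into not U  //  not (V and ((not U implies (W iff not Z)) or not X)).
      branch 2.1 (add not U):
        ○ open, literals {U=0, W=0}.
      branch 2.2 (add not (V and ((not U implies (W iff not Z)) or not X))):
        not (V and ((not U implies (W iff not Z)) or not X)): β-rule — branch into not V  //  not ((not U implies (W iff not Z)) or not X).
          branch 2.2.1 (add not V):
            ○ open, literals {V=0, W=0}.
          branch 2.2.2 (add not ((not U implies (W iff not Z)) or not X)):
            not ((not U implies (W iff not Z)) or not X): α-rule — add not (not U implies (W iff not Z)), not not X.
            not (not U implies (W iff not Z)): α-rule — add not U, not (W iff not Z).
            not (W iff not Z): β-rule — branch into W, not not Z  //  not W, not Z.
              branch 2.2.2.1 (add W, not not Z):
                × closes — contains both W and not W.
              branch 2.2.2.2 (add not W, not Z):
                ○ open, literals {U=0, W=0, X=1, Z=0}.
1 branch closed, 4 open.
Each open branch fixes some atoms; the unmentioned ones are free. Counting distinct full assignments: branch {W=0, X=0} (Y, Z, V, U) contributes 16 new; branch {U=0, W=0} (X, Y, Z, V) contributes 8 new; branch {V=0, W=0} (X, Y, Z, U) contributes 4 new; branch {U=0, W=0, X=1, Z=0} (Y, V) contributes 0 new. Total: 28.

28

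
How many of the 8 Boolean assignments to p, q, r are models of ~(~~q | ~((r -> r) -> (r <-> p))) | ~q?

Initial set: {T (~(~~q | ~((r -> r) -> (r <-> p))) | ~q)}.
T (~(~~q | ~((r -> r) -> (r <-> p))) | ~q): β-rule — branch into T ~(~~q | ~((r -> r) -> (r <-> p)))  //  T ~q.
  branch 1 (add T ~(~~q | ~((r -> r) -> (r <-> p)))):
    T ~(~~q | ~((r -> r) -> (r <-> p))): α-rule — add F ~~q, F ~((r -> r) -> (r <-> p)).
    F ~~q: drop double negation, giving F q.
    F ~((r -> r) -> (r <-> p)): β-rule — branch into F (r -> r)  //  T (r <-> p).
      branch 1.1 (add F (r -> r)):
        F (r -> r): α-rule — add T r, F r.
        × closes — contains both r and ~r.
      branch 1.2 (add T (r <-> p)):
        T (r <-> p): β-rule — branch into T r, T p  //  F r, F p.
          branch 1.2.1 (add T r, T p):
            ○ open, literals {p=T, q=F, r=T}.
          branch 1.2.2 (add F r, F p):
            ○ open, literals {p=F, q=F, r=F}.
  branch 2 (add T ~q):
    ○ open, literals {q=F}.
1 branch closed, 3 open.
Each open branch fixes some atoms; the unmentioned ones are free. Counting distinct full assignments: branch {p=T, q=F, r=T} (none free) contributes 1 new; branch {p=F, q=F, r=F} (none free) contributes 1 new; branch {q=F} (p, r) contributes 2 new. Total: 4.

4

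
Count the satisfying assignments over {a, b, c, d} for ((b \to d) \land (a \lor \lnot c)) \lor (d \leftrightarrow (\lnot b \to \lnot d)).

Initial set: {(((b \to d) \land (a \lor \lnot c)) \lor (d \leftrightarrow (\lnot b \to \lnot d)))}.
(((b \to d) \land (a \lor \lnot c)) \lor (d \leftrightarrow (\lnot b \to \lnot d))): β-rule — branch into ((b \to d) \land (a \lor \lnot c))  //  (d \leftrightarrow (\lnot b \to \lnot d)).
  branch 1 (add ((b \to d) \land (a \lor \lnot c))):
    ((b \to d) \land (a \lor \lnot c)): α-rule — add (b \to d), (a \lor \lnot c).
    (b \to d): β-rule — branch into \lnot b  //  d.
      branch 1.1 (add \lnot b):
        (a \lor \lnot c): β-rule — branch into a  //  \lnot c.
          branch 1.1.1 (add a):
            ○ open, literals {a=T, b=F}.
          branch 1.1.2 (add \lnot c):
            ○ open, literals {b=F, c=F}.
      branch 1.2 (add d):
        (a \lor \lnot c): β-rule — branch into a  //  \lnot c.
          branch 1.2.1 (add a):
            ○ open, literals {a=T, d=T}.
          branch 1.2.2 (add \lnot c):
            ○ open, literals {c=F, d=T}.
  branch 2 (add (d \leftrightarrow (\lnot b \to \lnot d))):
    (d \leftrightarrow (\lnot b \to \lnot d)): β-rule — branch into d, (\lnot b \to \lnot d)  //  \lnot d, \lnot (\lnot b \to \lnot d).
      branch 2.1 (add d, (\lnot b \to \lnot d)):
        (\lnot b \to \lnot d): β-rule — branch into \lnot \lnot b  //  \lnot d.
          branch 2.1.1 (add \lnot \lnot b):
            ○ open, literals {b=T, d=T}.
          branch 2.1.2 (add \lnot d):
            × closes — contains both d and \lnot d.
      branch 2.2 (add \lnot d, \lnot (\lnot b \to \lnot d)):
        \lnot (\lnot b \to \lnot d): α-rule — add \lnot b, \lnot \lnot d.
        × closes — contains both d and \lnot d.
2 branches closed, 5 open.
Each open branch fixes some atoms; the unmentioned ones are free. Counting distinct full assignments: branch {a=T, b=F} (c, d) contributes 4 new; branch {b=F, c=F} (a, d) contributes 2 new; branch {a=T, d=T} (b, c) contributes 2 new; branch {c=F, d=T} (a, b) contributes 1 new; branch {b=T, d=T} (a, c) contributes 1 new. Total: 10.

10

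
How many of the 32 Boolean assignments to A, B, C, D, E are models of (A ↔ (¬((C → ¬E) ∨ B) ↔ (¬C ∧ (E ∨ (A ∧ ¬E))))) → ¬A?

Initial set: {((A ↔ (¬((C → ¬E) ∨ B) ↔ (¬C ∧ (E ∨ (A ∧ ¬E))))) → ¬A)}.
((A ↔ (¬((C → ¬E) ∨ B) ↔ (¬C ∧ (E ∨ (A ∧ ¬E))))) → ¬A): β-rule — branch into ¬(A ↔ (¬((C → ¬E) ∨ B) ↔ (¬C ∧ (E ∨ (A ∧ ¬E)))))  //  ¬A.
  branch 1 (add ¬(A ↔ (¬((C → ¬E) ∨ B) ↔ (¬C ∧ (E ∨ (A ∧ ¬E)))))):
    ¬(A ↔ (¬((C → ¬E) ∨ B) ↔ (¬C ∧ (E ∨ (A ∧ ¬E))))): β-rule — branch into A, ¬(¬((C → ¬E) ∨ B) ↔ (¬C ∧ (E ∨ (A ∧ ¬E))))  //  ¬A, (¬((C → ¬E) ∨ B) ↔ (¬C ∧ (E ∨ (A ∧ ¬E)))).
      branch 1.1 (add A, ¬(¬((C → ¬E) ∨ B) ↔ (¬C ∧ (E ∨ (A ∧ ¬E))))):
        ¬(¬((C → ¬E) ∨ B) ↔ (¬C ∧ (E ∨ (A ∧ ¬E)))): β-rule — branch into ¬((C → ¬E) ∨ B), ¬(¬C ∧ (E ∨ (A ∧ ¬E)))  //  ¬¬((C → ¬E) ∨ B), (¬C ∧ (E ∨ (A ∧ ¬E))).
          branch 1.1.1 (add ¬((C → ¬E) ∨ B), ¬(¬C ∧ (E ∨ (A ∧ ¬E)))):
            ¬((C → ¬E) ∨ B): α-rule — add ¬(C → ¬E), ¬B.
            ¬(C → ¬E): α-rule — add C, ¬¬E.
            ¬(¬C ∧ (E ∨ (A ∧ ¬E))): β-rule — branch into ¬¬C  //  ¬(E ∨ (A ∧ ¬E)).
              branch 1.1.1.1 (add ¬¬C):
                ○ open, literals {A=T, B=F, C=T, E=T}.
              branch 1.1.1.2 (add ¬(E ∨ (A ∧ ¬E))):
                ¬(E ∨ (A ∧ ¬E)): α-rule — add ¬E, ¬(A ∧ ¬E).
                × closes — contains both E and ¬E.
          branch 1.1.2 (add ¬¬((C → ¬E) ∨ B), (¬C ∧ (E ∨ (A ∧ ¬E)))):
            (¬C ∧ (E ∨ (A ∧ ¬E))): α-rule — add ¬C, (E ∨ (A ∧ ¬E)).
            ¬¬((C → ¬E) ∨ B): β-rule — branch into (C → ¬E)  //  B.
              branch 1.1.2.1 (add (C → ¬E)):
                (E ∨ (A ∧ ¬E)): β-rule — branch into E  //  (A ∧ ¬E).
                  branch 1.1.2.1.1 (add E):
                    (C → ¬E): β-rule — branch into ¬C  //  ¬E.
                      branch 1.1.2.1.1.1 (add ¬C):
                        ○ open, literals {A=T, C=F, E=T}.
                      branch 1.1.2.1.1.2 (add ¬E):
                        × closes — contains both E and ¬E.
                  branch 1.1.2.1.2 (add (A ∧ ¬E)):
                    (A ∧ ¬E): α-rule — add A, ¬E.
                    (C → ¬E): β-rule — branch into ¬C  //  ¬E.
                      branch 1.1.2.1.2.1 (add ¬C):
                        ○ open, literals {A=T, C=F, E=F}.
                      branch 1.1.2.1.2.2 (add ¬E):
                        ○ open, literals {A=T, C=F, E=F}.
              branch 1.1.2.2 (add B):
                (E ∨ (A ∧ ¬E)): β-rule — branch into E  //  (A ∧ ¬E).
                  branch 1.1.2.2.1 (add E):
                    ○ open, literals {A=T, B=T, C=F, E=T}.
                  branch 1.1.2.2.2 (add (A ∧ ¬E)):
                    (A ∧ ¬E): α-rule — add A, ¬E.
                    ○ open, literals {A=T, B=T, C=F, E=F}.
      branch 1.2 (add ¬A, (¬((C → ¬E) ∨ B) ↔ (¬C ∧ (E ∨ (A ∧ ¬E))))):
        (¬((C → ¬E) ∨ B) ↔ (¬C ∧ (E ∨ (A ∧ ¬E)))): β-rule — branch into ¬((C → ¬E) ∨ B), (¬C ∧ (E ∨ (A ∧ ¬E)))  //  ¬¬((C → ¬E) ∨ B), ¬(¬C ∧ (E ∨ (A ∧ ¬E))).
          branch 1.2.1 (add ¬((C → ¬E) ∨ B), (¬C ∧ (E ∨ (A ∧ ¬E)))):
            ¬((C → ¬E) ∨ B): α-rule — add ¬(C → ¬E), ¬B.
            (¬C ∧ (E ∨ (A ∧ ¬E))): α-rule — add ¬C, (E ∨ (A ∧ ¬E)).
            ¬(C → ¬E): α-rule — add C, ¬¬E.
            × closes — contains both C and ¬C.
          branch 1.2.2 (add ¬¬((C → ¬E) ∨ B), ¬(¬C ∧ (E ∨ (A ∧ ¬E)))):
            ¬¬((C → ¬E) ∨ B): β-rule — branch into (C → ¬E)  //  B.
              branch 1.2.2.1 (add (C → ¬E)):
                ¬(¬C ∧ (E ∨ (A ∧ ¬E))): β-rule — branch into ¬¬C  //  ¬(E ∨ (A ∧ ¬E)).
                  branch 1.2.2.1.1 (add ¬¬C):
                    (C → ¬E): β-rule — branch into ¬C  //  ¬E.
                      branch 1.2.2.1.1.1 (add ¬C):
                        × closes — contains both C and ¬C.
                      branch 1.2.2.1.1.2 (add ¬E):
                        ○ open, literals {A=F, C=T, E=F}.
                  branch 1.2.2.1.2 (add ¬(E ∨ (A ∧ ¬E))):
                    ¬(E ∨ (A ∧ ¬E)): α-rule — add ¬E, ¬(A ∧ ¬E).
                    (C → ¬E): β-rule — branch into ¬C  //  ¬E.
                      branch 1.2.2.1.2.1 (add ¬C):
                        ¬(A ∧ ¬E): β-rule — branch into ¬A  //  ¬¬E.
                          branch 1.2.2.1.2.1.1 (add ¬A):
                            ○ open, literals {A=F, C=F, E=F}.
                          branch 1.2.2.1.2.1.2 (add ¬¬E):
                            × closes — contains both E and ¬E.
                      branch 1.2.2.1.2.2 (add ¬E):
                        ¬(A ∧ ¬E): β-rule — branch into ¬A  //  ¬¬E.
                          branch 1.2.2.1.2.2.1 (add ¬A):
                            ○ open, literals {A=F, E=F}.
                          branch 1.2.2.1.2.2.2 (add ¬¬E):
                            × closes — contains both E and ¬E.
              branch 1.2.2.2 (add B):
                ¬(¬C ∧ (E ∨ (A ∧ ¬E))): β-rule — branch into ¬¬C  //  ¬(E ∨ (A ∧ ¬E)).
                  branch 1.2.2.2.1 (add ¬¬C):
                    ○ open, literals {A=F, B=T, C=T}.
                  branch 1.2.2.2.2 (add ¬(E ∨ (A ∧ ¬E))):
                    ¬(E ∨ (A ∧ ¬E)): α-rule — add ¬E, ¬(A ∧ ¬E).
                    ¬(A ∧ ¬E): β-rule — branch into ¬A  //  ¬¬E.
                      branch 1.2.2.2.2.1 (add ¬A):
                        ○ open, literals {A=F, B=T, E=F}.
                      branch 1.2.2.2.2.2 (add ¬¬E):
                        × closes — contains both E and ¬E.
  branch 2 (add ¬A):
    ○ open, literals {A=F}.
7 branches closed, 12 open.
Each open branch fixes some atoms; the unmentioned ones are free. Counting distinct full assignments: branch {A=T, B=F, C=T, E=T} (D) contributes 2 new; branch {A=T, C=F, E=T} (B, D) contributes 4 new; branch {A=T, C=F, E=F} (B, D) contributes 4 new; branch {A=T, C=F, E=F} (B, D) contributes 0 new; branch {A=T, B=T, C=F, E=T} (D) contributes 0 new; branch {A=T, B=T, C=F, E=F} (D) contributes 0 new; branch {A=F, C=T, E=F} (B, D) contributes 4 new; branch {A=F, C=F, E=F} (B, D) contributes 4 new; branch {A=F, E=F} (B, C, D) contributes 0 new; branch {A=F, B=T, C=T} (D, E) contributes 2 new; branch {A=F, B=T, E=F} (C, D) contributes 0 new; branch {A=F} (B, C, D, E) contributes 6 new. Total: 26.

26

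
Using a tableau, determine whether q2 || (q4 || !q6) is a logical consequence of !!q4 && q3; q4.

Yes

Initial set: {(!!q4 && q3); q4; !(q2 || (q4 || !q6))}.
(!!q4 && q3): α-rule — add !!q4, q3.
!(q2 || (q4 || !q6)): α-rule — add !q2, !(q4 || !q6).
!!q4: drop double negation, giving q4.
!(q4 || !q6): α-rule — add !q4, !!q6.
× closes — contains both q4 and !q4.
All 1 branch closes.
Every branch closed, so the premises entail the conclusion.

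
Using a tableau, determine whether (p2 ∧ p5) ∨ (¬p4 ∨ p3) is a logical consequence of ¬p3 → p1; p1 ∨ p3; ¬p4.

Yes

Initial set: {T (¬p3 → p1); T (p1 ∨ p3); T ¬p4; F ((p2 ∧ p5) ∨ (¬p4 ∨ p3))}.
F ((p2 ∧ p5) ∨ (¬p4 ∨ p3)): α-rule — add F (p2 ∧ p5), F (¬p4 ∨ p3).
F (¬p4 ∨ p3): α-rule — add F ¬p4, F p3.
× closes — contains both p4 and ¬p4.
All 1 branch closes.
Every branch closed, so the premises entail the conclusion.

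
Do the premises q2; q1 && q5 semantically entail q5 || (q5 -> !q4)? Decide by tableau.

Yes

Initial set: {q2; (q1 && q5); !(q5 || (q5 -> !q4))}.
(q1 && q5): α-rule — add q1, q5.
!(q5 || (q5 -> !q4)): α-rule — add !q5, !(q5 -> !q4).
× closes — contains both q5 and !q5.
All 1 branch closes.
Every branch closed, so the premises entail the conclusion.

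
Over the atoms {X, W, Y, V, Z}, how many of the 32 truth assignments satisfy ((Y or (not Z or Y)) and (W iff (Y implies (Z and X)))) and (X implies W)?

Initial set: {T (((Y or (not Z or Y)) and (W iff (Y implies (Z and X)))) and (X implies W))}.
T (((Y or (not Z or Y)) and (W iff (Y implies (Z and X)))) and (X implies W)): α-rule — add T ((Y or (not Z or Y)) and (W iff (Y implies (Z and X)))), T (X implies W).
T ((Y or (not Z or Y)) and (W iff (Y implies (Z and X)))): α-rule — add T (Y or (not Z or Y)), T (W iff (Y implies (Z and X))).
T (X implies W): β-rule — branch into F X  //  T W.
  branch 1 (add F X):
    T (Y or (not Z or Y)): β-rule — branch into T Y  //  T (not Z or Y).
      branch 1.1 (add T Y):
        T (W iff (Y implies (Z and X))): β-rule — branch into T W, T (Y implies (Z and X))  //  F W, F (Y implies (Z and X)).
          branch 1.1.1 (add T W, T (Y implies (Z and X))):
            T (Y implies (Z and X)): β-rule — branch into F Y  //  T (Z and X).
              branch 1.1.1.1 (add F Y):
                × closes — contains both Y and not Y.
              branch 1.1.1.2 (add T (Z and X)):
                T (Z and X): α-rule — add T Z, T X.
                × closes — contains both X and not X.
          branch 1.1.2 (add F W, F (Y implies (Z and X))):
            F (Y implies (Z and X)): α-rule — add T Y, F (Z and X).
            F (Z and X): β-rule — branch into F Z  //  F X.
              branch 1.1.2.1 (add F Z):
                ○ open, literals {W=0, X=0, Y=1, Z=0}.
              branch 1.1.2.2 (add F X):
                ○ open, literals {W=0, X=0, Y=1}.
      branch 1.2 (add T (not Z or Y)):
        T (W iff (Y implies (Z and X))): β-rule — branch into T W, T (Y implies (Z and X))  //  F W, F (Y implies (Z and X)).
          branch 1.2.1 (add T W, T (Y implies (Z and X))):
            T (not Z or Y): β-rule — branch into T not Z  //  T Y.
              branch 1.2.1.1 (add T not Z):
                T (Y implies (Z and X)): β-rule — branch into F Y  //  T (Z and X).
                  branch 1.2.1.1.1 (add F Y):
                    ○ open, literals {W=1, X=0, Y=0, Z=0}.
                  branch 1.2.1.1.2 (add T (Z and X)):
                    T (Z and X): α-rule — add T Z, T X.
                    × closes — contains both Z and not Z.
              branch 1.2.1.2 (add T Y):
                T (Y implies (Z and X)): β-rule — branch into F Y  //  T (Z and X).
                  branch 1.2.1.2.1 (add F Y):
                    × closes — contains both Y and not Y.
                  branch 1.2.1.2.2 (add T (Z and X)):
                    T (Z and X): α-rule — add T Z, T X.
                    × closes — contains both X and not X.
          branch 1.2.2 (add F W, F (Y implies (Z and X))):
            F (Y implies (Z and X)): α-rule — add T Y, F (Z and X).
            T (not Z or Y): β-rule — branch into T not Z  //  T Y.
              branch 1.2.2.1 (add T not Z):
                F (Z and X): β-rule — branch into F Z  //  F X.
                  branch 1.2.2.1.1 (add F Z):
                    ○ open, literals {W=0, X=0, Y=1, Z=0}.
                  branch 1.2.2.1.2 (add F X):
                    ○ open, literals {W=0, X=0, Y=1, Z=0}.
              branch 1.2.2.2 (add T Y):
                F (Z and X): β-rule — branch into F Z  //  F X.
                  branch 1.2.2.2.1 (add F Z):
                    ○ open, literals {W=0, X=0, Y=1, Z=0}.
                  branch 1.2.2.2.2 (add F X):
                    ○ open, literals {W=0, X=0, Y=1}.
  branch 2 (add T W):
    T (Y or (not Z or Y)): β-rule — branch into T Y  //  T (not Z or Y).
      branch 2.1 (add T Y):
        T (W iff (Y implies (Z and X))): β-rule — branch into T W, T (Y implies (Z and X))  //  F W, F (Y implies (Z and X)).
          branch 2.1.1 (add T W, T (Y implies (Z and X))):
            T (Y implies (Z and X)): β-rule — branch into F Y  //  T (Z and X).
              branch 2.1.1.1 (add F Y):
                × closes — contains both Y and not Y.
              branch 2.1.1.2 (add T (Z and X)):
                T (Z and X): α-rule — add T Z, T X.
                ○ open, literals {W=1, X=1, Y=1, Z=1}.
          branch 2.1.2 (add F W, F (Y implies (Z and X))):
            × closes — contains both W and not W.
      branch 2.2 (add T (not Z or Y)):
        T (W iff (Y implies (Z and X))): β-rule — branch into T W, T (Y implies (Z and X))  //  F W, F (Y implies (Z and X)).
          branch 2.2.1 (add T W, T (Y implies (Z and X))):
            T (not Z or Y): β-rule — branch into T not Z  //  T Y.
              branch 2.2.1.1 (add T not Z):
                T (Y implies (Z and X)): β-rule — branch into F Y  //  T (Z and X).
                  branch 2.2.1.1.1 (add F Y):
                    ○ open, literals {W=1, Y=0, Z=0}.
                  branch 2.2.1.1.2 (add T (Z and X)):
                    T (Z and X): α-rule — add T Z, T X.
                    × closes — contains both Z and not Z.
              branch 2.2.1.2 (add T Y):
                T (Y implies (Z and X)): β-rule — branch into F Y  //  T (Z and X).
                  branch 2.2.1.2.1 (add F Y):
                    × closes — contains both Y and not Y.
                  branch 2.2.1.2.2 (add T (Z and X)):
                    T (Z and X): α-rule — add T Z, T X.
                    ○ open, literals {W=1, X=1, Y=1, Z=1}.
          branch 2.2.2 (add F W, F (Y implies (Z and X))):
            × closes — contains both W and not W.
10 branches closed, 10 open.
Each open branch fixes some atoms; the unmentioned ones are free. Counting distinct full assignments: branch {W=0, X=0, Y=1, Z=0} (V) contributes 2 new; branch {W=0, X=0, Y=1} (V, Z) contributes 2 new; branch {W=1, X=0, Y=0, Z=0} (V) contributes 2 new; branch {W=0, X=0, Y=1, Z=0} (V) contributes 0 new; branch {W=0, X=0, Y=1, Z=0} (V) contributes 0 new; branch {W=0, X=0, Y=1, Z=0} (V) contributes 0 new; branch {W=0, X=0, Y=1} (V, Z) contributes 0 new; branch {W=1, X=1, Y=1, Z=1} (V) contributes 2 new; branch {W=1, Y=0, Z=0} (X, V) contributes 2 new; branch {W=1, X=1, Y=1, Z=1} (V) contributes 0 new. Total: 10.

10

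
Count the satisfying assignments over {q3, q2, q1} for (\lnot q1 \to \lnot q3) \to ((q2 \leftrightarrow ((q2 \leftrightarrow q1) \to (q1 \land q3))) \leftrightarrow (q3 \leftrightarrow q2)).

6

Initial set: {T ((\lnot q1 \to \lnot q3) \to ((q2 \leftrightarrow ((q2 \leftrightarrow q1) \to (q1 \land q3))) \leftrightarrow (q3 \leftrightarrow q2)))}.
T ((\lnot q1 \to \lnot q3) \to ((q2 \leftrightarrow ((q2 \leftrightarrow q1) \to (q1 \land q3))) \leftrightarrow (q3 \leftrightarrow q2))): β-rule — branch into F (\lnot q1 \to \lnot q3)  //  T ((q2 \leftrightarrow ((q2 \leftrightarrow q1) \to (q1 \land q3))) \leftrightarrow (q3 \leftrightarrow q2)).
  branch 1 (add F (\lnot q1 \to \lnot q3)):
    F (\lnot q1 \to \lnot q3): α-rule — add T \lnot q1, F \lnot q3.
    ○ open, literals {q1=false, q3=true}.
  branch 2 (add T ((q2 \leftrightarrow ((q2 \leftrightarrow q1) \to (q1 \land q3))) \leftrightarrow (q3 \leftrightarrow q2))):
    T ((q2 \leftrightarrow ((q2 \leftrightarrow q1) \to (q1 \land q3))) \leftrightarrow (q3 \leftrightarrow q2)): β-rule — branch into T (q2 \leftrightarrow ((q2 \leftrightarrow q1) \to (q1 \land q3))), T (q3 \leftrightarrow q2)  //  F (q2 \leftrightarrow ((q2 \leftrightarrow q1) \to (q1 \land q3))), F (q3 \leftrightarrow q2).
      branch 2.1 (add T (q2 \leftrightarrow ((q2 \leftrightarrow q1) \to (q1 \land q3))), T (q3 \leftrightarrow q2)):
        T (q2 \leftrightarrow ((q2 \leftrightarrow q1) \to (q1 \land q3))): β-rule — branch into T q2, T ((q2 \leftrightarrow q1) \to (q1 \land q3))  //  F q2, F ((q2 \leftrightarrow q1) \to (q1 \land q3)).
          branch 2.1.1 (add T q2, T ((q2 \leftrightarrow q1) \to (q1 \land q3))):
            T (q3 \leftrightarrow q2): β-rule — branch into T q3, T q2  //  F q3, F q2.
              branch 2.1.1.1 (add T q3, T q2):
                T ((q2 \leftrightarrow q1) \to (q1 \land q3)): β-rule — branch into F (q2 \leftrightarrow q1)  //  T (q1 \land q3).
                  branch 2.1.1.1.1 (add F (q2 \leftrightarrow q1)):
                    F (q2 \leftrightarrow q1): β-rule — branch into T q2, F q1  //  F q2, T q1.
                      branch 2.1.1.1.1.1 (add T q2, F q1):
                        ○ open, literals {q1=false, q2=true, q3=true}.
                      branch 2.1.1.1.1.2 (add F q2, T q1):
                        × closes — contains both q2 and \lnot q2.
                  branch 2.1.1.1.2 (add T (q1 \land q3)):
                    T (q1 \land q3): α-rule — add T q1, T q3.
                    ○ open, literals {q1=true, q2=true, q3=true}.
              branch 2.1.1.2 (add F q3, F q2):
                × closes — contains both q2 and \lnot q2.
          branch 2.1.2 (add F q2, F ((q2 \leftrightarrow q1) \to (q1 \land q3))):
            F ((q2 \leftrightarrow q1) \to (q1 \land q3)): α-rule — add T (q2 \leftrightarrow q1), F (q1 \land q3).
            T (q3 \leftrightarrow q2): β-rule — branch into T q3, T q2  //  F q3, F q2.
              branch 2.1.2.1 (add T q3, T q2):
                × closes — contains both q2 and \lnot q2.
              branch 2.1.2.2 (add F q3, F q2):
                T (q2 \leftrightarrow q1): β-rule — branch into T q2, T q1  //  F q2, F q1.
                  branch 2.1.2.2.1 (add T q2, T q1):
                    × closes — contains both q2 and \lnot q2.
                  branch 2.1.2.2.2 (add F q2, F q1):
                    F (q1 \land q3): β-rule — branch into F q1  //  F q3.
                      branch 2.1.2.2.2.1 (add F q1):
                        ○ open, literals {q1=false, q2=false, q3=false}.
                      branch 2.1.2.2.2.2 (add F q3):
                        ○ open, literals {q1=false, q2=false, q3=false}.
      branch 2.2 (add F (q2 \leftrightarrow ((q2 \leftrightarrow q1) \to (q1 \land q3))), F (q3 \leftrightarrow q2)):
        F (q2 \leftrightarrow ((q2 \leftrightarrow q1) \to (q1 \land q3))): β-rule — branch into T q2, F ((q2 \leftrightarrow q1) \to (q1 \land q3))  //  F q2, T ((q2 \leftrightarrow q1) \to (q1 \land q3)).
          branch 2.2.1 (add T q2, F ((q2 \leftrightarrow q1) \to (q1 \land q3))):
            F ((q2 \leftrightarrow q1) \to (q1 \land q3)): α-rule — add T (q2 \leftrightarrow q1), F (q1 \land q3).
            F (q3 \leftrightarrow q2): β-rule — branch into T q3, F q2  //  F q3, T q2.
              branch 2.2.1.1 (add T q3, F q2):
                × closes — contains both q2 and \lnot q2.
              branch 2.2.1.2 (add F q3, T q2):
                T (q2 \leftrightarrow q1): β-rule — branch into T q2, T q1  //  F q2, F q1.
                  branch 2.2.1.2.1 (add T q2, T q1):
                    F (q1 \land q3): β-rule — branch into F q1  //  F q3.
                      branch 2.2.1.2.1.1 (add F q1):
                        × closes — contains both q1 and \lnot q1.
                      branch 2.2.1.2.1.2 (add F q3):
                        ○ open, literals {q1=true, q2=true, q3=false}.
                  branch 2.2.1.2.2 (add F q2, F q1):
                    × closes — contains both q2 and \lnot q2.
          branch 2.2.2 (add F q2, T ((q2 \leftrightarrow q1) \to (q1 \land q3))):
            F (q3 \leftrightarrow q2): β-rule — branch into T q3, F q2  //  F q3, T q2.
              branch 2.2.2.1 (add T q3, F q2):
                T ((q2 \leftrightarrow q1) \to (q1 \land q3)): β-rule — branch into F (q2 \leftrightarrow q1)  //  T (q1 \land q3).
                  branch 2.2.2.1.1 (add F (q2 \leftrightarrow q1)):
                    F (q2 \leftrightarrow q1): β-rule — branch into T q2, F q1  //  F q2, T q1.
                      branch 2.2.2.1.1.1 (add T q2, F q1):
                        × closes — contains both q2 and \lnot q2.
                      branch 2.2.2.1.1.2 (add F q2, T q1):
                        ○ open, literals {q1=true, q2=false, q3=true}.
                  branch 2.2.2.1.2 (add T (q1 \land q3)):
                    T (q1 \land q3): α-rule — add T q1, T q3.
                    ○ open, literals {q1=true, q2=false, q3=true}.
              branch 2.2.2.2 (add F q3, T q2):
                × closes — contains both q2 and \lnot q2.
9 branches closed, 8 open.
Each open branch fixes some atoms; the unmentioned ones are free. Counting distinct full assignments: branch {q1=false, q3=true} (q2) contributes 2 new; branch {q1=false, q2=true, q3=true} (none free) contributes 0 new; branch {q1=true, q2=true, q3=true} (none free) contributes 1 new; branch {q1=false, q2=false, q3=false} (none free) contributes 1 new; branch {q1=false, q2=false, q3=false} (none free) contributes 0 new; branch {q1=true, q2=true, q3=false} (none free) contributes 1 new; branch {q1=true, q2=false, q3=true} (none free) contributes 1 new; branch {q1=true, q2=false, q3=true} (none free) contributes 0 new. Total: 6.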